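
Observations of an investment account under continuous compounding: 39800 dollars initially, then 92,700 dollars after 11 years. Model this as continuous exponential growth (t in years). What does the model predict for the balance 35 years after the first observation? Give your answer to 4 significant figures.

r = ln(92700/39800) / 11 ≈ 0.076864 per year
P(35) = 39800 · e^(0.076864·35) = 39800 · 14.7351 ≈ 586456.88

≈ 586,500 dollars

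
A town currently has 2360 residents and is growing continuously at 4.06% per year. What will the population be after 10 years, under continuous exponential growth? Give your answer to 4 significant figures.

P(10) = 2360 · e^(0.0406·10) = 2360 · e^(0.406)
= 2360 · 1.5008 ≈ 3541.89

≈ 3,542 residents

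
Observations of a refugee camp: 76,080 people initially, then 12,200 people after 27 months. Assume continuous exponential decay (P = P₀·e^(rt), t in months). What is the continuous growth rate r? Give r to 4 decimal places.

r ≈ -0.0678 per month

12200 = 76080 · e^(r·27)
e^(27r) = 12200/76080 = 0.16036
r = ln(0.16036) / 27 = -1.83035 / 27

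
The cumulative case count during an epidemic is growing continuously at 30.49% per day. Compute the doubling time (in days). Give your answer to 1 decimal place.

doubling time ≈ 2.3 days

doubling time = ln(2) / |r| = 0.69315 / 0.3049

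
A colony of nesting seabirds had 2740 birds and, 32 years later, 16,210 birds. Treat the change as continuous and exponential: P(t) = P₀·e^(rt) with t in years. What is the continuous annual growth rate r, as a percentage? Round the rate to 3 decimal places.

r ≈ 5.555% per year

16210 = 2740 · e^(r·32)
e^(32r) = 16210/2740 = 5.91606
r = ln(5.91606) / 32 = 1.77767 / 32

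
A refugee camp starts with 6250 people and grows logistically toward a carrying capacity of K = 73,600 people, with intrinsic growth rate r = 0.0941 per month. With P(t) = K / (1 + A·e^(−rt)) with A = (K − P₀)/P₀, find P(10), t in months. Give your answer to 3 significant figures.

A = (73600 − 6250)/6250 = 10.776
P(10) = 73600 / (1 + 10.776·e^(−0.0941·10)) = 73600 / (1 + 10.776·0.390237)
= 73600 / 5.2052 ≈ 14139.71

≈ 14,100 people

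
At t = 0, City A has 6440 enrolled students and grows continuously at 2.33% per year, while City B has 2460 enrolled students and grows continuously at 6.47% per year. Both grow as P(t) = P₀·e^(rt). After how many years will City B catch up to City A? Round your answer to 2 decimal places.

6440·e^(0.0233t) = 2460·e^(0.0647t)
6440/2460 = e^((0.0647 − 0.0233)t) → ln(2.61789) = 0.0414·t
t = 0.96237 / 0.0414

t ≈ 23.25 years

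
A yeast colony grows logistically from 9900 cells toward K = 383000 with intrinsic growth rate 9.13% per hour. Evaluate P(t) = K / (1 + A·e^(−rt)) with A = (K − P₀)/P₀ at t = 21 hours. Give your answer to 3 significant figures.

A = (383000 − 9900)/9900 = 37.68687
P(21) = 383000 / (1 + 37.68687·e^(−0.0913·21)) = 383000 / (1 + 37.68687·0.147003)
= 383000 / 6.5401 ≈ 58561.84

≈ 58,600 cells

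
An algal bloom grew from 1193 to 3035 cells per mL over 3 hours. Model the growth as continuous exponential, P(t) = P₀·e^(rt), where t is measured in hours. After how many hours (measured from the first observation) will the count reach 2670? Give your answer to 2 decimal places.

t ≈ 2.59 hours

r = ln(3035/1193) / 3 ≈ 0.311247 per hour
t = ln(2670/1193) / r = 0.80561 / 0.311247 ≈ 2.588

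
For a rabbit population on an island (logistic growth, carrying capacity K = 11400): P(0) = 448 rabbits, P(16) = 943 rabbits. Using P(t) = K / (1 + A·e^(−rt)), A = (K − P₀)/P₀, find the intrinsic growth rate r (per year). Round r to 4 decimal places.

r ≈ 0.0494 per year

A = (11400 − 448)/448 = 24.44643
943 = 11400/(1 + 24.44643·e^(−r·16)) → e^(−16r) = (12.08908 − 1)/24.44643 = 0.453607
r = −ln(0.453607)/16 = 0.79052/16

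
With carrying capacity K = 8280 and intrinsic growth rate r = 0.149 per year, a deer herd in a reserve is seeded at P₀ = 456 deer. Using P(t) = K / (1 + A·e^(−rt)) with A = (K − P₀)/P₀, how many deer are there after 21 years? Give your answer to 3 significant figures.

≈ 4,730 deer

A = (8280 − 456)/456 = 17.15789
P(21) = 8280 / (1 + 17.15789·e^(−0.149·21)) = 8280 / (1 + 17.15789·0.043762)
= 8280 / 1.75086 ≈ 4729.12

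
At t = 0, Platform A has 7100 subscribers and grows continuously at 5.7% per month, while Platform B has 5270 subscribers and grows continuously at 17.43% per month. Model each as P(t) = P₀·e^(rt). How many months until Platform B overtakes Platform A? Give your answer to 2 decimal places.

t ≈ 2.54 months

7100·e^(0.057t) = 5270·e^(0.1743t)
7100/5270 = e^((0.1743 − 0.057)t) → ln(1.34725) = 0.1173·t
t = 0.29806 / 0.1173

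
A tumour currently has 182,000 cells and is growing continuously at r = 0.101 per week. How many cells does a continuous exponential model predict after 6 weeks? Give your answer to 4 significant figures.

P(6) = 182000 · e^(0.101·6) = 182000 · e^(0.606)
= 182000 · 1.83308 ≈ 333621.36

≈ 333,600 cells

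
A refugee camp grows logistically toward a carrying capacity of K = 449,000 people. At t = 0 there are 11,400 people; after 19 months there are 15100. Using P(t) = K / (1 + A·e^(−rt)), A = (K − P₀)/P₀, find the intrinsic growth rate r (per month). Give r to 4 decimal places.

r ≈ 0.0152 per month

A = (449000 − 11400)/11400 = 38.38596
15100 = 449000/(1 + 38.38596·e^(−r·19)) → e^(−19r) = (29.7351 − 1)/38.38596 = 0.748583
r = −ln(0.748583)/19 = 0.28957/19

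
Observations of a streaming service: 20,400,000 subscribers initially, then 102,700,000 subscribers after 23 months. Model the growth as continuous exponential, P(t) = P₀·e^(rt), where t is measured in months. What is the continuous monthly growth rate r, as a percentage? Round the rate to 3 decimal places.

r ≈ 7.027% per month

102700000 = 20400000 · e^(r·23)
e^(23r) = 102700000/20400000 = 5.03431
r = ln(5.03431) / 23 = 1.61628 / 23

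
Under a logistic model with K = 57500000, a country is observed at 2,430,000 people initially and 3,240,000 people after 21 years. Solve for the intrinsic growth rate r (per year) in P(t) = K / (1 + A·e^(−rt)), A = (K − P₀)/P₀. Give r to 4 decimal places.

r ≈ 0.0144 per year

A = (57500000 − 2430000)/2430000 = 22.66255
3240000 = 57500000/(1 + 22.66255·e^(−r·21)) → e^(−21r) = (17.74691 − 1)/22.66255 = 0.738969
r = −ln(0.738969)/21 = 0.3025/21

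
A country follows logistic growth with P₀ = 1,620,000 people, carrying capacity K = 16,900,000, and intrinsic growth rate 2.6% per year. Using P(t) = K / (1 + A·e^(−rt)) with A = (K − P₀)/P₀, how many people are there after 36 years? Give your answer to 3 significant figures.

A = (16900000 − 1620000)/1620000 = 9.4321
P(36) = 16900000 / (1 + 9.4321·e^(−0.026·36)) = 16900000 / (1 + 9.4321·0.392193)
= 16900000 / 4.69921 ≈ 3596351.01

≈ 3,600,000 people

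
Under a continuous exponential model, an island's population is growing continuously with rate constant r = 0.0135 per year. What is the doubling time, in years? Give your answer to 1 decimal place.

doubling time = ln(2) / |r| = 0.69315 / 0.0135

doubling time ≈ 51.3 years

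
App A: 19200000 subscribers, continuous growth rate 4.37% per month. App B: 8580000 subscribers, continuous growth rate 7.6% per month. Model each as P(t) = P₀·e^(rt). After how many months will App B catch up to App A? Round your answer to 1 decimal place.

19200000·e^(0.0437t) = 8580000·e^(0.076t)
19200000/8580000 = e^((0.076 − 0.0437)t) → ln(2.23776) = 0.0323·t
t = 0.80548 / 0.0323

t ≈ 24.9 months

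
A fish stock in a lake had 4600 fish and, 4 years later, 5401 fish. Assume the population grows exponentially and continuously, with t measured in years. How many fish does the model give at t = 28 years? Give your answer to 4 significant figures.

r = ln(5401/4600) / 4 ≈ 0.040132 per year
P(28) = 4600 · e^(0.040132·28) = 4600 · 3.0762 ≈ 14150.52

≈ 14,150 fish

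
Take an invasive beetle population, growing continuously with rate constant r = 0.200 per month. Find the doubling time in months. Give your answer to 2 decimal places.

doubling time = ln(2) / |r| = 0.69315 / 0.2

doubling time ≈ 3.47 months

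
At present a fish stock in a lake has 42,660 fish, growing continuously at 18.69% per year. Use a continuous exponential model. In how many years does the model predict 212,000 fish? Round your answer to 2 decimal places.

t ≈ 8.58 years

212000 = 42660 · e^(0.1869·t)
t = ln(212000/42660) / 0.1869 = ln(4.96953) / 0.1869 = 1.60332 / 0.1869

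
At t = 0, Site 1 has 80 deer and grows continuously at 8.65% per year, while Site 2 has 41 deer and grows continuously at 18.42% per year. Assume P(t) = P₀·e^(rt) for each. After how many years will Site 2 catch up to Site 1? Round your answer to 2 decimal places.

80·e^(0.0865t) = 41·e^(0.1842t)
80/41 = e^((0.1842 − 0.0865)t) → ln(1.95122) = 0.0977·t
t = 0.66845 / 0.0977

t ≈ 6.84 years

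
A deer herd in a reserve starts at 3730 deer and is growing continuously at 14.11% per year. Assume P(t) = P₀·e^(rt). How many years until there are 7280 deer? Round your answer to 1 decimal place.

t ≈ 4.7 years

7280 = 3730 · e^(0.1411·t)
t = ln(7280/3730) / 0.1411 = ln(1.95174) / 0.1411 = 0.66872 / 0.1411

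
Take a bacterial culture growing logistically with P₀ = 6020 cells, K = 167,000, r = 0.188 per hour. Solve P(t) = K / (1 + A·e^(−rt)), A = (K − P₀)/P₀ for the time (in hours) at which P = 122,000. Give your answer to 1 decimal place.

t ≈ 22.8 hours

A = (167000 − 6020)/6020 = 26.74086
122000 = 167000/(1 + 26.74086·e^(−0.188t)) → 1 + 26.74086·e^(−0.188t) = 1.36885
e^(−0.188t) = 0.013794 → t = ln(72.49745)/0.188 = 4.28355/0.188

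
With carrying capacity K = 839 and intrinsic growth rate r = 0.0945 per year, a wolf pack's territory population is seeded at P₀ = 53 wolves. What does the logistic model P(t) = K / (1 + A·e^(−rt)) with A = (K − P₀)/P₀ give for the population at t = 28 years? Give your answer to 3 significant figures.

A = (839 − 53)/53 = 14.83019
P(28) = 839 / (1 + 14.83019·e^(−0.0945·28)) = 839 / (1 + 14.83019·0.070934)
= 839 / 2.05197 ≈ 408.88

≈ 409 wolves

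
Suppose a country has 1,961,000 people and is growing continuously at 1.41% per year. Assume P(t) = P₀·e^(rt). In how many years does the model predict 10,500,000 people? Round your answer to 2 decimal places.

t ≈ 119.00 years

10500000 = 1961000 · e^(0.0141·t)
t = ln(10500000/1961000) / 0.0141 = ln(5.35441) / 0.0141 = 1.67792 / 0.0141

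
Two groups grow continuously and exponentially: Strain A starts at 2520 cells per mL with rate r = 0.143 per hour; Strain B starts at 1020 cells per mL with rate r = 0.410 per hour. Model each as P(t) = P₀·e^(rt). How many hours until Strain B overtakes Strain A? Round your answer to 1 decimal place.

t ≈ 3.4 hours

2520·e^(0.143t) = 1020·e^(0.41t)
2520/1020 = e^((0.41 − 0.143)t) → ln(2.47059) = 0.267·t
t = 0.90446 / 0.267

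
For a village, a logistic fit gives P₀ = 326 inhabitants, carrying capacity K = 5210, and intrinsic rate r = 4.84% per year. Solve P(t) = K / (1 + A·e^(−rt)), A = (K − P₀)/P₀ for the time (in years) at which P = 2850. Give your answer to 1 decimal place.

A = (5210 − 326)/326 = 14.9816
2850 = 5210/(1 + 14.9816·e^(−0.0484t)) → 1 + 14.9816·e^(−0.0484t) = 1.82807
e^(−0.0484t) = 0.055272 → t = ln(18.09218)/0.0484 = 2.89548/0.0484

t ≈ 59.8 years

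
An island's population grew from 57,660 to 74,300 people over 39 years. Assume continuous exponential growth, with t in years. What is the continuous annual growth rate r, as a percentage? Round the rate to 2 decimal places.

74300 = 57660 · e^(r·39)
e^(39r) = 74300/57660 = 1.28859
r = ln(1.28859) / 39 = 0.25355 / 39

r ≈ 0.65% per year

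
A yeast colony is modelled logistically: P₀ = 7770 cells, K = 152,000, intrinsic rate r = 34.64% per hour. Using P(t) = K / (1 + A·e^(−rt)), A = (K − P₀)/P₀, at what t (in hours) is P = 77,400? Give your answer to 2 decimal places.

A = (152000 − 7770)/7770 = 18.56242
77400 = 152000/(1 + 18.56242·e^(−0.3464t)) → 1 + 18.56242·e^(−0.3464t) = 1.96382
e^(−0.3464t) = 0.051923 → t = ln(19.25913)/0.3464 = 2.95799/0.3464

t ≈ 8.54 hours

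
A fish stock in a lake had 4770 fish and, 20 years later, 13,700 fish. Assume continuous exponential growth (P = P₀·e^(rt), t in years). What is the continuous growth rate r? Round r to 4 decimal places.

13700 = 4770 · e^(r·20)
e^(20r) = 13700/4770 = 2.87212
r = ln(2.87212) / 20 = 1.05505 / 20

r ≈ 0.0528 per year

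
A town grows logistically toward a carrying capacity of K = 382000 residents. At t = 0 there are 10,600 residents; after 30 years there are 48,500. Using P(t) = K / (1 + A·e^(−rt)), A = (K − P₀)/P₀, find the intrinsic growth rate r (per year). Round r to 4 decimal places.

A = (382000 − 10600)/10600 = 35.03774
48500 = 382000/(1 + 35.03774·e^(−r·30)) → e^(−30r) = (7.87629 − 1)/35.03774 = 0.196254
r = −ln(0.196254)/30 = 1.62835/30

r ≈ 0.0543 per year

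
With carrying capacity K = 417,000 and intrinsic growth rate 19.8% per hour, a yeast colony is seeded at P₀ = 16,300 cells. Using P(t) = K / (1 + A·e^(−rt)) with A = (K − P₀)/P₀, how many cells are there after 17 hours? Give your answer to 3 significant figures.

≈ 226,000 cells

A = (417000 − 16300)/16300 = 24.58282
P(17) = 417000 / (1 + 24.58282·e^(−0.198·17)) = 417000 / (1 + 24.58282·0.034527)
= 417000 / 1.84878 ≈ 225553.82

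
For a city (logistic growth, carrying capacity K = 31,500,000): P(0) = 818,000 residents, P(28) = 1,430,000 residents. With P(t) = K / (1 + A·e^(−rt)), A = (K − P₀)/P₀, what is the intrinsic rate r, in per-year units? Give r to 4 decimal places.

r ≈ 0.0207 per year

A = (31500000 − 818000)/818000 = 37.50856
1430000 = 31500000/(1 + 37.50856·e^(−r·28)) → e^(−28r) = (22.02797 − 1)/37.50856 = 0.560618
r = −ln(0.560618)/28 = 0.57872/28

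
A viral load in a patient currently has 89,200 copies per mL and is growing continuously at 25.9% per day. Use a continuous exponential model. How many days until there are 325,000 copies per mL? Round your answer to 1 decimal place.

325000 = 89200 · e^(0.259·t)
t = ln(325000/89200) / 0.259 = ln(3.6435) / 0.259 = 1.29294 / 0.259

t ≈ 5.0 days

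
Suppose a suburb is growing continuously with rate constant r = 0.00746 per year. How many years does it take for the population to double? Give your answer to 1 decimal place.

doubling time = ln(2) / |r| = 0.69315 / 0.00746

doubling time ≈ 92.9 years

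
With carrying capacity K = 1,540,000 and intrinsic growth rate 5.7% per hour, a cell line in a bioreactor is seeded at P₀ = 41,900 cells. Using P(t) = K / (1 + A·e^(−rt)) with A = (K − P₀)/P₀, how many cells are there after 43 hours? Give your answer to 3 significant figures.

A = (1540000 − 41900)/41900 = 35.75418
P(43) = 1540000 / (1 + 35.75418·e^(−0.057·43)) = 1540000 / (1 + 35.75418·0.086207)
= 1540000 / 4.08227 ≈ 377240.88

≈ 377,000 cells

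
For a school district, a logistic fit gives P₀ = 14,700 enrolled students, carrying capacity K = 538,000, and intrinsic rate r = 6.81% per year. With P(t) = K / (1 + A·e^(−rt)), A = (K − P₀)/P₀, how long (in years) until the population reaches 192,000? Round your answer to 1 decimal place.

t ≈ 43.8 years

A = (538000 − 14700)/14700 = 35.59864
192000 = 538000/(1 + 35.59864·e^(−0.0681t)) → 1 + 35.59864·e^(−0.0681t) = 2.80208
e^(−0.0681t) = 0.050622 → t = ln(19.75416)/0.0681 = 2.98336/0.0681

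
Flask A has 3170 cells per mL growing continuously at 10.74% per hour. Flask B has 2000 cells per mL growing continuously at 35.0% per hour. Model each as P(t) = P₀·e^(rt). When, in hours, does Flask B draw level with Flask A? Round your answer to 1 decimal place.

t ≈ 1.9 hours

3170·e^(0.1074t) = 2000·e^(0.35t)
3170/2000 = e^((0.35 − 0.1074)t) → ln(1.585) = 0.2426·t
t = 0.46058 / 0.2426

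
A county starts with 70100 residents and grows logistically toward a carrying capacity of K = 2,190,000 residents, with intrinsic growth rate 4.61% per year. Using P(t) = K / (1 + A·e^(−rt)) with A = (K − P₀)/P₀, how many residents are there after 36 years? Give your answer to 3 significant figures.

≈ 324,000 residents

A = (2190000 − 70100)/70100 = 30.24108
P(36) = 2190000 / (1 + 30.24108·e^(−0.0461·36)) = 2190000 / (1 + 30.24108·0.190215)
= 2190000 / 6.75231 ≈ 324333.48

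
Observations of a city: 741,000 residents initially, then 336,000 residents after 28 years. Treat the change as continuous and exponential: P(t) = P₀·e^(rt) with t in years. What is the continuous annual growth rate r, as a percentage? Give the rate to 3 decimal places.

r ≈ -2.825% per year

336000 = 741000 · e^(r·28)
e^(28r) = 336000/741000 = 0.45344
r = ln(0.45344) / 28 = -0.79089 / 28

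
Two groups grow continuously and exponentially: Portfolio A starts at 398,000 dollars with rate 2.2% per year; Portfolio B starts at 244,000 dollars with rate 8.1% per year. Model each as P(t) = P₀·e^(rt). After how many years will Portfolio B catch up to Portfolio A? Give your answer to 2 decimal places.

t ≈ 8.29 years

398000·e^(0.022t) = 244000·e^(0.081t)
398000/244000 = e^((0.081 − 0.022)t) → ln(1.63115) = 0.059·t
t = 0.48928 / 0.059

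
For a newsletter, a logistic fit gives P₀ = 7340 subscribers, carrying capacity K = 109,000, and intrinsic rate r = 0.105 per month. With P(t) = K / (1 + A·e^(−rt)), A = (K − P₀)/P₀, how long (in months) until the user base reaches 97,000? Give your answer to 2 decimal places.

t ≈ 44.93 months

A = (109000 − 7340)/7340 = 13.85014
97000 = 109000/(1 + 13.85014·e^(−0.105t)) → 1 + 13.85014·e^(−0.105t) = 1.12371
e^(−0.105t) = 0.008932 → t = ln(111.95527)/0.105 = 4.7181/0.105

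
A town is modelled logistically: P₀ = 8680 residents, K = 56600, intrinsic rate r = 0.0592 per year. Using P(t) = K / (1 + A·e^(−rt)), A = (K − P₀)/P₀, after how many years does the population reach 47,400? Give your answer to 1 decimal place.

A = (56600 − 8680)/8680 = 5.52074
47400 = 56600/(1 + 5.52074·e^(−0.0592t)) → 1 + 5.52074·e^(−0.0592t) = 1.19409
e^(−0.0592t) = 0.035157 → t = ln(28.4438)/0.0592 = 3.34793/0.0592

t ≈ 56.6 years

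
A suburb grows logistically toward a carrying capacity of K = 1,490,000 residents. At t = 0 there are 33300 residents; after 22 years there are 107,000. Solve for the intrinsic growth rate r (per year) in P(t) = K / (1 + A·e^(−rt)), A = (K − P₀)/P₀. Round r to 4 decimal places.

r ≈ 0.0554 per year

A = (1490000 − 33300)/33300 = 43.74474
107000 = 1490000/(1 + 43.74474·e^(−r·22)) → e^(−22r) = (13.92523 − 1)/43.74474 = 0.295469
r = −ln(0.295469)/22 = 1.21919/22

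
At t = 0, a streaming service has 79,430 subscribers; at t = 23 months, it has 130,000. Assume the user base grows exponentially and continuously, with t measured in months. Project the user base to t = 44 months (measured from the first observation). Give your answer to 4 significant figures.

r = ln(130000/79430) / 23 ≈ 0.02142 per month
P(44) = 79430 · e^(0.02142·44) = 79430 · 2.56633 ≈ 203843.58

≈ 203,800 subscribers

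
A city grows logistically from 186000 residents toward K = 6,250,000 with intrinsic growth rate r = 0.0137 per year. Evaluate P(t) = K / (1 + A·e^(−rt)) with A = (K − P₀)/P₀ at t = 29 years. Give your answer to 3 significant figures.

≈ 273,000 residents

A = (6250000 − 186000)/186000 = 32.60215
P(29) = 6250000 / (1 + 32.60215·e^(−0.0137·29)) = 6250000 / (1 + 32.60215·0.672132)
= 6250000 / 22.91296 ≈ 272771.39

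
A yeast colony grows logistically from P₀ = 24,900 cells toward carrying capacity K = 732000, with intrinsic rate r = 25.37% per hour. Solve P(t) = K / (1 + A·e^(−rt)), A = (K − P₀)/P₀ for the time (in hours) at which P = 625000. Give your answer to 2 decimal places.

A = (732000 − 24900)/24900 = 28.39759
625000 = 732000/(1 + 28.39759·e^(−0.2537t)) → 1 + 28.39759·e^(−0.2537t) = 1.1712
e^(−0.2537t) = 0.006029 → t = ln(165.87378)/0.2537 = 5.11123/0.2537

t ≈ 20.15 hours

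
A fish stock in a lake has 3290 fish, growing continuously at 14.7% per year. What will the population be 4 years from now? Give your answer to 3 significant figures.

P(4) = 3290 · e^(0.147·4) = 3290 · e^(0.588)
= 3290 · 1.80038 ≈ 5923.26

≈ 5,920 fish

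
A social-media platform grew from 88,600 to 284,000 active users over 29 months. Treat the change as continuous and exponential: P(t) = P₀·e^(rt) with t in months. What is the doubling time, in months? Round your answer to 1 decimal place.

doubling time ≈ 17.3 months

r = ln(284000/88600) / 29 = ln(3.20542) / 29 ≈ 0.040167 per month
doubling time = ln 2 / |r| = 0.69315 / 0.040167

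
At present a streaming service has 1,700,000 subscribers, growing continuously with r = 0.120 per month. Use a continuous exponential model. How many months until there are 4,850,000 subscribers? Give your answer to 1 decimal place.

t ≈ 8.7 months

4850000 = 1700000 · e^(0.12·t)
t = ln(4850000/1700000) / 0.12 = ln(2.85294) / 0.12 = 1.04835 / 0.12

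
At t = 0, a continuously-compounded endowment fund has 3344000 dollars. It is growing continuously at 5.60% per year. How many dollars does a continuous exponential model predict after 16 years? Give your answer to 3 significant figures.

P(16) = 3344000 · e^(0.056·16) = 3344000 · e^(0.896)
= 3344000 · 2.44978 ≈ 8192078.86

≈ 8,190,000 dollars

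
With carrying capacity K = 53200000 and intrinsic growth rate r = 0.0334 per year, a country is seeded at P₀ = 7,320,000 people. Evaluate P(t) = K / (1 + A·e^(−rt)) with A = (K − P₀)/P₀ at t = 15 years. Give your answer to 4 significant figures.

A = (53200000 − 7320000)/7320000 = 6.26776
P(15) = 53200000 / (1 + 6.26776·e^(−0.0334·15)) = 53200000 / (1 + 6.26776·0.605924)
= 53200000 / 4.79779 ≈ 11088441.75

≈ 11,090,000 people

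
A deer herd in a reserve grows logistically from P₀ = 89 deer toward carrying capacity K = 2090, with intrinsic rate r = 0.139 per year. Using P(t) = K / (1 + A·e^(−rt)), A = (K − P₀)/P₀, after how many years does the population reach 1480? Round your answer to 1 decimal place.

t ≈ 28.8 years

A = (2090 − 89)/89 = 22.48315
1480 = 2090/(1 + 22.48315·e^(−0.139t)) → 1 + 22.48315·e^(−0.139t) = 1.41216
e^(−0.139t) = 0.018332 → t = ln(54.54927)/0.139 = 3.9991/0.139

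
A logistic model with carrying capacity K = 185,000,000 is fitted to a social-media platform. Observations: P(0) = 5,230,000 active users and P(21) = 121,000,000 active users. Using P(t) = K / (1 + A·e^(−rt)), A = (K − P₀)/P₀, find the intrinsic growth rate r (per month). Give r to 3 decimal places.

A = (185000000 − 5230000)/5230000 = 34.37285
121000000 = 185000000/(1 + 34.37285·e^(−r·21)) → e^(−21r) = (1.52893 − 1)/34.37285 = 0.015388
r = −ln(0.015388)/21 = 4.17417/21

r ≈ 0.199 per month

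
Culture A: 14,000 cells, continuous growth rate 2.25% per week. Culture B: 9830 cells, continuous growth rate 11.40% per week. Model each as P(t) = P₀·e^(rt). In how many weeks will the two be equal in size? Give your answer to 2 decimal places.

t ≈ 3.86 weeks

14000·e^(0.0225t) = 9830·e^(0.114t)
14000/9830 = e^((0.114 − 0.0225)t) → ln(1.42421) = 0.0915·t
t = 0.35362 / 0.0915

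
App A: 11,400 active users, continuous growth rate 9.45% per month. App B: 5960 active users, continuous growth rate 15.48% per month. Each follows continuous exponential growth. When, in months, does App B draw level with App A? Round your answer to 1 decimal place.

t ≈ 10.8 months

11400·e^(0.0945t) = 5960·e^(0.1548t)
11400/5960 = e^((0.1548 − 0.0945)t) → ln(1.91275) = 0.0603·t
t = 0.64854 / 0.0603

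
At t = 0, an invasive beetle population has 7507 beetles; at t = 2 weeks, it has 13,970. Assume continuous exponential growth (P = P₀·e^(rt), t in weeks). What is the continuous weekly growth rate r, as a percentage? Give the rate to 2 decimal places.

13970 = 7507 · e^(r·2)
e^(2r) = 13970/7507 = 1.86093
r = ln(1.86093) / 2 = 0.62108 / 2

r ≈ 31.05% per week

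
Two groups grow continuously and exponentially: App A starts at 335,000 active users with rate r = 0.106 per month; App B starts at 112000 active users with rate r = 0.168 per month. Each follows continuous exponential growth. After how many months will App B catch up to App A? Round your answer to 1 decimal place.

335000·e^(0.106t) = 112000·e^(0.168t)
335000/112000 = e^((0.168 − 0.106)t) → ln(2.99107) = 0.062·t
t = 1.09563 / 0.062

t ≈ 17.7 months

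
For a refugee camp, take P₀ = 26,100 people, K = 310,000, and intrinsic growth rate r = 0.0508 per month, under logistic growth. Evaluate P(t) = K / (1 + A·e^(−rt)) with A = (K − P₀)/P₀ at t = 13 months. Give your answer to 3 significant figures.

≈ 46,800 people

A = (310000 − 26100)/26100 = 10.87739
P(13) = 310000 / (1 + 10.87739·e^(−0.0508·13)) = 310000 / (1 + 10.87739·0.516645)
= 310000 / 6.61975 ≈ 46829.58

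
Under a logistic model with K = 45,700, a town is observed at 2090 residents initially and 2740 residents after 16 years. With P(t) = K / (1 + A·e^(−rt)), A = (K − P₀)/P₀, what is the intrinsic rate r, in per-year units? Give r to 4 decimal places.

r ≈ 0.0179 per year

A = (45700 − 2090)/2090 = 20.86603
2740 = 45700/(1 + 20.86603·e^(−r·16)) → e^(−16r) = (16.67883 − 1)/20.86603 = 0.751405
r = −ln(0.751405)/16 = 0.28581/16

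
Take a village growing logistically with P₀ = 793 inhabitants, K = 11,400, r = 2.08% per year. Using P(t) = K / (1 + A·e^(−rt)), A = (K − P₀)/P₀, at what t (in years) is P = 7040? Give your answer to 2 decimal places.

t ≈ 147.72 years

A = (11400 − 793)/793 = 13.37579
7040 = 11400/(1 + 13.37579·e^(−0.0208t)) → 1 + 13.37579·e^(−0.0208t) = 1.61932
e^(−0.0208t) = 0.046301 → t = ln(21.5976)/0.0208 = 3.07258/0.0208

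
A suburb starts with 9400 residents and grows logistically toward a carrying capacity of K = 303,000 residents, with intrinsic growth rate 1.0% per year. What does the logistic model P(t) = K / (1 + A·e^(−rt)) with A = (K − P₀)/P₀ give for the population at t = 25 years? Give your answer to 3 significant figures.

≈ 12,000 residents

A = (303000 − 9400)/9400 = 31.23404
P(25) = 303000 / (1 + 31.23404·e^(−0.01·25)) = 303000 / (1 + 31.23404·0.778801)
= 303000 / 25.3251 ≈ 11964.42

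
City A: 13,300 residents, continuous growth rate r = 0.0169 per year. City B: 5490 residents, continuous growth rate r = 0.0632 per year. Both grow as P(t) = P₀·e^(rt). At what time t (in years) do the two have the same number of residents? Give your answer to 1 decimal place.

t ≈ 19.1 years

13300·e^(0.0169t) = 5490·e^(0.0632t)
13300/5490 = e^((0.0632 − 0.0169)t) → ln(2.42259) = 0.0463·t
t = 0.88484 / 0.0463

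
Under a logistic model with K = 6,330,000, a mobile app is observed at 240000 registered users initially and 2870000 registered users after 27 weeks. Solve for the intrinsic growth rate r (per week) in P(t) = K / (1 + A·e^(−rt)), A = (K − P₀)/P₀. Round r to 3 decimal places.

r ≈ 0.113 per week

A = (6330000 − 240000)/240000 = 25.375
2870000 = 6330000/(1 + 25.375·e^(−r·27)) → e^(−27r) = (2.20557 − 1)/25.375 = 0.04751
r = −ln(0.04751)/27 = 3.04681/27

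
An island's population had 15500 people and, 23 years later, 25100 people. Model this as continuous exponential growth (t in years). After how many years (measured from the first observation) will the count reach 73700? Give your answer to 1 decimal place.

t ≈ 74.4 years

r = ln(25100/15500) / 23 ≈ 0.020958 per year
t = ln(73700/15500) / r = 1.55916 / 0.020958 ≈ 74.396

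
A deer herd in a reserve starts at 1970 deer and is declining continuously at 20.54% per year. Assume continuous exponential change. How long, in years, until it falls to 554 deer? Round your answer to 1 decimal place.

t ≈ 6.2 years

554 = 1970 · e^(-0.2054·t)
t = ln(554/1970) / -0.2054 = ln(0.28122) / -0.2054 = -1.26862 / -0.2054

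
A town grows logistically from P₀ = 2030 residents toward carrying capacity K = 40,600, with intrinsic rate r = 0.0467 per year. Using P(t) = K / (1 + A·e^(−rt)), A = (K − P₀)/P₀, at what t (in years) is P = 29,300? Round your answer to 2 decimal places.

A = (40600 − 2030)/2030 = 19
29300 = 40600/(1 + 19·e^(−0.0467t)) → 1 + 19·e^(−0.0467t) = 1.38567
e^(−0.0467t) = 0.020298 → t = ln(49.26549)/0.0467 = 3.89722/0.0467

t ≈ 83.45 years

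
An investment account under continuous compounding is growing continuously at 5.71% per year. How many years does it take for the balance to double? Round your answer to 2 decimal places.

doubling time ≈ 12.14 years

doubling time = ln(2) / |r| = 0.69315 / 0.0571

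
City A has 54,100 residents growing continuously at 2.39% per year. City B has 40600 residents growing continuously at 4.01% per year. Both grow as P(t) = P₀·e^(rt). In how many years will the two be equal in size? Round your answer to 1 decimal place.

t ≈ 17.7 years

54100·e^(0.0239t) = 40600·e^(0.0401t)
54100/40600 = e^((0.0401 − 0.0239)t) → ln(1.33251) = 0.0162·t
t = 0.28707 / 0.0162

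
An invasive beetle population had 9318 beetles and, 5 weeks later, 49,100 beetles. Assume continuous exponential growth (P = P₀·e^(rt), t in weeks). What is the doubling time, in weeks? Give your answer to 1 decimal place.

doubling time ≈ 2.1 weeks

r = ln(49100/9318) / 5 = ln(5.26937) / 5 ≈ 0.332382 per week
doubling time = ln 2 / |r| = 0.69315 / 0.332382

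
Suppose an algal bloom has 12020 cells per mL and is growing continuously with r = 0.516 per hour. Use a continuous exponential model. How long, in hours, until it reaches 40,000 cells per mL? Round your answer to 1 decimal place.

t ≈ 2.3 hours

40000 = 12020 · e^(0.516·t)
t = ln(40000/12020) / 0.516 = ln(3.32779) / 0.516 = 1.20231 / 0.516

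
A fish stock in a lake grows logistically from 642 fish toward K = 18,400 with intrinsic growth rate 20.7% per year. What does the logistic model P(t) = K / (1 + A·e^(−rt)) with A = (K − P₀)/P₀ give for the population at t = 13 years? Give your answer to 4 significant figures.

≈ 6,398 fish

A = (18400 − 642)/642 = 27.66044
P(13) = 18400 / (1 + 27.66044·e^(−0.207·13)) = 18400 / (1 + 27.66044·0.067813)
= 18400 / 2.87574 ≈ 6398.35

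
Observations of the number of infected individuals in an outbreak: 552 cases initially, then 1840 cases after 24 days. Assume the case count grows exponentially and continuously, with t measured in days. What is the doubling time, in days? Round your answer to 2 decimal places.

doubling time ≈ 13.82 days

r = ln(1840/552) / 24 = ln(3.33333) / 24 ≈ 0.050166 per day
doubling time = ln 2 / |r| = 0.69315 / 0.050166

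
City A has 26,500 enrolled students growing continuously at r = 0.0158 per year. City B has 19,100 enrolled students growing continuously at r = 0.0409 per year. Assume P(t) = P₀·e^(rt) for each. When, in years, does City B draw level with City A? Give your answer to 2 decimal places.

t ≈ 13.05 years

26500·e^(0.0158t) = 19100·e^(0.0409t)
26500/19100 = e^((0.0409 − 0.0158)t) → ln(1.38743) = 0.0251·t
t = 0.32746 / 0.0251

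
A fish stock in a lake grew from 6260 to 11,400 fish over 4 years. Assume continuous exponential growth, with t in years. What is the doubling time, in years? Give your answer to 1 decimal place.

r = ln(11400/6260) / 4 = ln(1.82109) / 4 ≈ 0.149858 per year
doubling time = ln 2 / |r| = 0.69315 / 0.149858

doubling time ≈ 4.6 years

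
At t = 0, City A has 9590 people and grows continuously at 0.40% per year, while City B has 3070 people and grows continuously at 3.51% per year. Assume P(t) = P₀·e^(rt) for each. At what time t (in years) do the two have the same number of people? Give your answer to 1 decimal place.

9590·e^(0.004t) = 3070·e^(0.0351t)
9590/3070 = e^((0.0351 − 0.004)t) → ln(3.12378) = 0.0311·t
t = 1.13904 / 0.0311

t ≈ 36.6 years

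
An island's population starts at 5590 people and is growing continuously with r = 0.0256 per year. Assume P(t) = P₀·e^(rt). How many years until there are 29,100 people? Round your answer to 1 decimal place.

29100 = 5590 · e^(0.0256·t)
t = ln(29100/5590) / 0.0256 = ln(5.20572) / 0.0256 = 1.64976 / 0.0256

t ≈ 64.4 years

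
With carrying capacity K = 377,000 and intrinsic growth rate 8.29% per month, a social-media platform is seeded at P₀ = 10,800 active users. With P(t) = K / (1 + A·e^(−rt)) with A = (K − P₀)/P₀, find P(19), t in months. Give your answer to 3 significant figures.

≈ 47,000 active users

A = (377000 − 10800)/10800 = 33.90741
P(19) = 377000 / (1 + 33.90741·e^(−0.0829·19)) = 377000 / (1 + 33.90741·0.206987)
= 377000 / 8.01839 ≈ 47016.93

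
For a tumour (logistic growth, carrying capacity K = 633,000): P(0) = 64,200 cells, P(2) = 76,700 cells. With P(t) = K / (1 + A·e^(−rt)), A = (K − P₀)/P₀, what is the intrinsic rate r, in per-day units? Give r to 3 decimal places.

A = (633000 − 64200)/64200 = 8.85981
76700 = 633000/(1 + 8.85981·e^(−r·2)) → e^(−2r) = (8.25293 − 1)/8.85981 = 0.818633
r = −ln(0.818633)/2 = 0.20012/2

r ≈ 0.100 per day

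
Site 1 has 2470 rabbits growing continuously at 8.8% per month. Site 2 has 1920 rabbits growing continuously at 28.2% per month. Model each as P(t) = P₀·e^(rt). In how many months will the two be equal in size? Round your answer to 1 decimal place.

t ≈ 1.3 months

2470·e^(0.088t) = 1920·e^(0.282t)
2470/1920 = e^((0.282 − 0.088)t) → ln(1.28646) = 0.194·t
t = 0.25189 / 0.194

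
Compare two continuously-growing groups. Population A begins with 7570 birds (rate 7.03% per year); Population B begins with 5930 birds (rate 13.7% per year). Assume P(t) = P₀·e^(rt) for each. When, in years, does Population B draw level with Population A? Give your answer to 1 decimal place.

t ≈ 3.7 years

7570·e^(0.0703t) = 5930·e^(0.137t)
7570/5930 = e^((0.137 − 0.0703)t) → ln(1.27656) = 0.0667·t
t = 0.24417 / 0.0667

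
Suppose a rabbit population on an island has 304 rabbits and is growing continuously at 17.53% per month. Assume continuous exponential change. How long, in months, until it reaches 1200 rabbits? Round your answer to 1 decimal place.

1200 = 304 · e^(0.1753·t)
t = ln(1200/304) / 0.1753 = ln(3.94737) / 0.1753 = 1.37305 / 0.1753

t ≈ 7.8 months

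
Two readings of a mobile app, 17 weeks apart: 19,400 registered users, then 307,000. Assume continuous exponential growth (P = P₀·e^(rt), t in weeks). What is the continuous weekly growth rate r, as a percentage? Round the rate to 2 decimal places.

307000 = 19400 · e^(r·17)
e^(17r) = 307000/19400 = 15.82474
r = ln(15.82474) / 17 = 2.76157 / 17

r ≈ 16.24% per week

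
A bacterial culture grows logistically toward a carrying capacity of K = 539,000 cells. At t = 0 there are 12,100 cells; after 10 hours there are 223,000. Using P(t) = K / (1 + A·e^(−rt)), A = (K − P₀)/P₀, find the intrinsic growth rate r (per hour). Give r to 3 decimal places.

A = (539000 − 12100)/12100 = 43.54545
223000 = 539000/(1 + 43.54545·e^(−r·10)) → e^(−10r) = (2.41704 − 1)/43.54545 = 0.032542
r = −ln(0.032542)/10 = 3.42523/10

r ≈ 0.343 per hour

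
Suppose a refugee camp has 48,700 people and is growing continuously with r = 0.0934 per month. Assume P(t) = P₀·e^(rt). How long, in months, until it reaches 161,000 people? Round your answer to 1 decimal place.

161000 = 48700 · e^(0.0934·t)
t = ln(161000/48700) / 0.0934 = ln(3.30595) / 0.0934 = 1.19573 / 0.0934

t ≈ 12.8 months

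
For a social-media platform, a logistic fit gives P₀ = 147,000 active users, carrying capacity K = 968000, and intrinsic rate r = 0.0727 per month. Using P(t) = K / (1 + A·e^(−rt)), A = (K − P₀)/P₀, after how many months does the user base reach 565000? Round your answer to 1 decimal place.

t ≈ 28.3 months

A = (968000 − 147000)/147000 = 5.58503
565000 = 968000/(1 + 5.58503·e^(−0.0727t)) → 1 + 5.58503·e^(−0.0727t) = 1.71327
e^(−0.0727t) = 0.127712 → t = ln(7.83013)/0.0727 = 2.05798/0.0727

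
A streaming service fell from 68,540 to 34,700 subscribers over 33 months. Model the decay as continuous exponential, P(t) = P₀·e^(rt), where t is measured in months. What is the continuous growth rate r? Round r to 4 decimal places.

r ≈ -0.0206 per month

34700 = 68540 · e^(r·33)
e^(33r) = 34700/68540 = 0.50627
r = ln(0.50627) / 33 = -0.68068 / 33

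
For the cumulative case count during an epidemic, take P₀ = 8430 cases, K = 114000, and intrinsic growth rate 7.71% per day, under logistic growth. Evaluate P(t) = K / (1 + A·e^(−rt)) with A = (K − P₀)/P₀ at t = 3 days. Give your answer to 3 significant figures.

A = (114000 − 8430)/8430 = 12.52313
P(3) = 114000 / (1 + 12.52313·e^(−0.0771·3)) = 114000 / (1 + 12.52313·0.793501)
= 114000 / 10.93712 ≈ 10423.22

≈ 10,400 cases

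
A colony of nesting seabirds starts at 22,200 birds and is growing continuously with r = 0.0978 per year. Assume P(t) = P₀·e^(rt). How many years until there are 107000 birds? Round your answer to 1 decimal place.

107000 = 22200 · e^(0.0978·t)
t = ln(107000/22200) / 0.0978 = ln(4.81982) / 0.0978 = 1.57274 / 0.0978

t ≈ 16.1 years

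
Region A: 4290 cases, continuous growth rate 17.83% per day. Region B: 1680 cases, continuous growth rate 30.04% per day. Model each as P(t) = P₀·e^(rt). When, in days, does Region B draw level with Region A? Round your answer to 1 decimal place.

4290·e^(0.1783t) = 1680·e^(0.3004t)
4290/1680 = e^((0.3004 − 0.1783)t) → ln(2.55357) = 0.1221·t
t = 0.93749 / 0.1221

t ≈ 7.7 days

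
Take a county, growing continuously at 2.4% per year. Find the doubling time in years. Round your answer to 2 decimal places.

doubling time ≈ 28.88 years

doubling time = ln(2) / |r| = 0.69315 / 0.024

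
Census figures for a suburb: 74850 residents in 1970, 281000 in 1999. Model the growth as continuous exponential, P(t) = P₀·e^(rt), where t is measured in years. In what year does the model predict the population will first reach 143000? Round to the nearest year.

year 1984

r = ln(281000/74850) / 29 = 1.32287/29 ≈ 0.045616 per year
t = ln(143000/74850) / r = 0.64736/0.045616 ≈ 14.19 years after 1970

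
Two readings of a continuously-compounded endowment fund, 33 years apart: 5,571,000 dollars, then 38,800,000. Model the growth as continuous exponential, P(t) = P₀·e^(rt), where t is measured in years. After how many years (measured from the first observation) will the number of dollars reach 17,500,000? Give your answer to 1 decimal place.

r = ln(38800000/5571000) / 33 ≈ 0.058814 per year
t = ln(17500000/5571000) / r = 1.14463 / 0.058814 ≈ 19.462

t ≈ 19.5 years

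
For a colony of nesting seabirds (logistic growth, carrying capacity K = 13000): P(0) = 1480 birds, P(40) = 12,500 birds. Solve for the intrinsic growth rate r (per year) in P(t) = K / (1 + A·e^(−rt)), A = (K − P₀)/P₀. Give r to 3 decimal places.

r ≈ 0.132 per year

A = (13000 − 1480)/1480 = 7.78378
12500 = 13000/(1 + 7.78378·e^(−r·40)) → e^(−40r) = (1.04 − 1)/7.78378 = 0.005139
r = −ln(0.005139)/40 = 5.27092/40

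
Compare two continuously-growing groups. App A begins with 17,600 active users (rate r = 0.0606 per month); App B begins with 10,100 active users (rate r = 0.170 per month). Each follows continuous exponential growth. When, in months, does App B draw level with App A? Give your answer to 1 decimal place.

17600·e^(0.0606t) = 10100·e^(0.17t)
17600/10100 = e^((0.17 − 0.0606)t) → ln(1.74257) = 0.1094·t
t = 0.55536 / 0.1094

t ≈ 5.1 months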